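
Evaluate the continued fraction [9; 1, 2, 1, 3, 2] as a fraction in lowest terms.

331/34

Fold from the inside: start with 2/1.
  3 + 1/2 = 7/2
  1 + 2/7 = 9/7
  2 + 7/9 = 25/9
  1 + 9/25 = 34/25
  9 + 25/34 = 331/34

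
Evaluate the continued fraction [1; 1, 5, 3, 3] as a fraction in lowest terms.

Fold from the inside: start with 3/1.
  3 + 1/3 = 10/3
  5 + 3/10 = 53/10
  1 + 10/53 = 63/53
  1 + 53/63 = 116/63

116/63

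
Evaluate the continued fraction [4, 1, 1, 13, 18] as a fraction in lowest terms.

2205/488

Using pₖ = aₖpₖ₋₁ + pₖ₋₂ and qₖ = aₖqₖ₋₁ + qₖ₋₂:
  k=0: a=4, p=4, q=1
  k=1: a=1, p=5, q=1
  k=2: a=1, p=9, q=2
  k=3: a=13, p=122, q=27
  k=4: a=18, p=2205, q=488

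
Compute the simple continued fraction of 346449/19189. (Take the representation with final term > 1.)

[18; 18, 3, 19, 18]

346449 = 18×19189 + 1047
19189 = 18×1047 + 343
1047 = 3×343 + 18
343 = 19×18 + 1
18 = 18×1 + 0  (stop)
So 346449/19189 = [18; 18, 3, 19, 18].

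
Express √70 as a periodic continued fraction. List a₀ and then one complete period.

[8; 2, 1, 2, 1, 2, 16]

a₀ = ⌊√70⌋ = 8.
With m₀=0, d₀=1 and mₖ₊₁ = dₖaₖ − mₖ, dₖ₊₁ = (n − mₖ₊₁²)/dₖ, aₖ₊₁ = ⌊(a₀+mₖ₊₁)/dₖ₊₁⌋:
  k=1: m=8, d=6, a=2
  k=2: m=4, d=9, a=1
  k=3: m=5, d=5, a=2
  k=4: m=5, d=9, a=1
  k=5: m=4, d=6, a=2
  k=6: m=8, d=1, a=16
d=1 and a=2a₀=16 at k=6, so the next step gives (m, d) = (8, 6) again — its k=1 value — and the period has length 6.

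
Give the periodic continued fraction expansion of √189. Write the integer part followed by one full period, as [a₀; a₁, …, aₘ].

a₀ = ⌊√189⌋ = 13.
With m₀=0, d₀=1 and mₖ₊₁ = dₖaₖ − mₖ, dₖ₊₁ = (n − mₖ₊₁²)/dₖ, aₖ₊₁ = ⌊(a₀+mₖ₊₁)/dₖ₊₁⌋:
  k=1: m=13, d=20, a=1
  k=2: m=7, d=7, a=2
  k=3: m=7, d=20, a=1
  k=4: m=13, d=1, a=26
d=1 and a=2a₀=26 at k=4, so the next step gives (m, d) = (13, 20) again — its k=1 value — and the period has length 4.

[13; 1, 2, 1, 26]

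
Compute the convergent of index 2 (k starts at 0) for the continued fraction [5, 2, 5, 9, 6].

Using pₖ = aₖpₖ₋₁ + pₖ₋₂, qₖ = aₖqₖ₋₁ + qₖ₋₂ (with p₋₁=1, p₋₂=0, q₋₁=0, q₋₂=1):
  k=0: a=5, p=5, q=1
  k=1: a=2, p=11, q=2
  k=2: a=5, p=60, q=11

60/11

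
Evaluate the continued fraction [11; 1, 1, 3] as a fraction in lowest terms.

Using pₖ = aₖpₖ₋₁ + pₖ₋₂ and qₖ = aₖqₖ₋₁ + qₖ₋₂:
  k=0: a=11, p=11, q=1
  k=1: a=1, p=12, q=1
  k=2: a=1, p=23, q=2
  k=3: a=3, p=81, q=7

81/7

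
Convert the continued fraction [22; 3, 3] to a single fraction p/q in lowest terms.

Using pₖ = aₖpₖ₋₁ + pₖ₋₂ and qₖ = aₖqₖ₋₁ + qₖ₋₂:
  k=0: a=22, p=22, q=1
  k=1: a=3, p=67, q=3
  k=2: a=3, p=223, q=10

223/10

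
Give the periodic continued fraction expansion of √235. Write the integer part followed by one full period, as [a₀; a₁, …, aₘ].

[15; 3, 30]

a₀ = ⌊√235⌋ = 15.
With m₀=0, d₀=1 and mₖ₊₁ = dₖaₖ − mₖ, dₖ₊₁ = (n − mₖ₊₁²)/dₖ, aₖ₊₁ = ⌊(a₀+mₖ₊₁)/dₖ₊₁⌋:
  k=1: m=15, d=10, a=3
  k=2: m=15, d=1, a=30
d=1 and a=2a₀=30 at k=2, so the next step gives (m, d) = (15, 10) again — its k=1 value — and the period has length 2.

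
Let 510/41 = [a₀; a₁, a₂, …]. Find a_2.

3

510 = 12·41 + 18   →  a_0 = 12
41 = 2·18 + 5   →  a_1 = 2
18 = 3·5 + 3   →  a_2 = 3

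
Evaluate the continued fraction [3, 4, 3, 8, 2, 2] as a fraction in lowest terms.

1829/566

Using pₖ = aₖpₖ₋₁ + pₖ₋₂ and qₖ = aₖqₖ₋₁ + qₖ₋₂:
  k=0: a=3, p=3, q=1
  k=1: a=4, p=13, q=4
  k=2: a=3, p=42, q=13
  k=3: a=8, p=349, q=108
  k=4: a=2, p=740, q=229
  k=5: a=2, p=1829, q=566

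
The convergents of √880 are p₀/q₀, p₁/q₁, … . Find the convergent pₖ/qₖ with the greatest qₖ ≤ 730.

√880 = [29; 1, 1, 1, 58, …] (period length 4).
Convergents:
  p_0/q_0 = 29/1
  p_1/q_1 = 30/1
  p_2/q_2 = 59/2
  p_3/q_3 = 89/3
  p_4/q_4 = 5221/176
  p_5/q_5 = 5310/179
  p_6/q_6 = 10531/355
  p_7/q_7 = 15841/534
  p_8/q_8 = 929309/31327
q_7 = 534 ≤ 730 < 31327 = q_8, so the answer is 15841/534.

15841/534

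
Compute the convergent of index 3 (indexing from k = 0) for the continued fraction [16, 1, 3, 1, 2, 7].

Using pₖ = aₖpₖ₋₁ + pₖ₋₂, qₖ = aₖqₖ₋₁ + qₖ₋₂ (with p₋₁=1, p₋₂=0, q₋₁=0, q₋₂=1):
  k=0: a=16, p=16, q=1
  k=1: a=1, p=17, q=1
  k=2: a=3, p=67, q=4
  k=3: a=1, p=84, q=5

84/5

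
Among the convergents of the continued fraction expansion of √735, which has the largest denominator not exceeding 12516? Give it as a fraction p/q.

119071/4392

√735 = [27; 9, 54, …] (period length 2).
Convergents:
  p_0/q_0 = 27/1
  p_1/q_1 = 244/9
  p_2/q_2 = 13203/487
  p_3/q_3 = 119071/4392
  p_4/q_4 = 6443037/237655
q_3 = 4392 ≤ 12516 < 237655 = q_4, so the answer is 119071/4392.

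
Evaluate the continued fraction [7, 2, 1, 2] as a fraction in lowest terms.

Using pₖ = aₖpₖ₋₁ + pₖ₋₂ and qₖ = aₖqₖ₋₁ + qₖ₋₂:
  k=0: a=7, p=7, q=1
  k=1: a=2, p=15, q=2
  k=2: a=1, p=22, q=3
  k=3: a=2, p=59, q=8

59/8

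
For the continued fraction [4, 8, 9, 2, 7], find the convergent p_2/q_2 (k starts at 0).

Using pₖ = aₖpₖ₋₁ + pₖ₋₂, qₖ = aₖqₖ₋₁ + qₖ₋₂ (with p₋₁=1, p₋₂=0, q₋₁=0, q₋₂=1):
  k=0: a=4, p=4, q=1
  k=1: a=8, p=33, q=8
  k=2: a=9, p=301, q=73

301/73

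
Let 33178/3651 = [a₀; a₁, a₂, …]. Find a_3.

4

33178 = 9·3651 + 319   →  a_0 = 9
3651 = 11·319 + 142   →  a_1 = 11
319 = 2·142 + 35   →  a_2 = 2
142 = 4·35 + 2   →  a_3 = 4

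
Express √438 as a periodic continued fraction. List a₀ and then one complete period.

[20; 1, 12, 1, 40]

a₀ = ⌊√438⌋ = 20.
With m₀=0, d₀=1 and mₖ₊₁ = dₖaₖ − mₖ, dₖ₊₁ = (n − mₖ₊₁²)/dₖ, aₖ₊₁ = ⌊(a₀+mₖ₊₁)/dₖ₊₁⌋:
  k=1: m=20, d=38, a=1
  k=2: m=18, d=3, a=12
  k=3: m=18, d=38, a=1
  k=4: m=20, d=1, a=40
d=1 and a=2a₀=40 at k=4, so the next step gives (m, d) = (20, 38) again — its k=1 value — and the period has length 4.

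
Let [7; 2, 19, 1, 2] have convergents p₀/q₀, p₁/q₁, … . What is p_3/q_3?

307/41

Using pₖ = aₖpₖ₋₁ + pₖ₋₂, qₖ = aₖqₖ₋₁ + qₖ₋₂ (with p₋₁=1, p₋₂=0, q₋₁=0, q₋₂=1):
  k=0: a=7, p=7, q=1
  k=1: a=2, p=15, q=2
  k=2: a=19, p=292, q=39
  k=3: a=1, p=307, q=41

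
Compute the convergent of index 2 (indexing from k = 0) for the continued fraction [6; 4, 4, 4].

Using pₖ = aₖpₖ₋₁ + pₖ₋₂, qₖ = aₖqₖ₋₁ + qₖ₋₂ (with p₋₁=1, p₋₂=0, q₋₁=0, q₋₂=1):
  k=0: a=6, p=6, q=1
  k=1: a=4, p=25, q=4
  k=2: a=4, p=106, q=17

106/17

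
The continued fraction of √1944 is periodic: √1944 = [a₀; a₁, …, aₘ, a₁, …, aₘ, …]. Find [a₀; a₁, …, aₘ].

a₀ = ⌊√1944⌋ = 44.
With m₀=0, d₀=1 and mₖ₊₁ = dₖaₖ − mₖ, dₖ₊₁ = (n − mₖ₊₁²)/dₖ, aₖ₊₁ = ⌊(a₀+mₖ₊₁)/dₖ₊₁⌋:
  k=1: m=44, d=8, a=11
  k=2: m=44, d=1, a=88
d=1 and a=2a₀=88 at k=2, so the next step gives (m, d) = (44, 8) again — its k=1 value — and the period has length 2.

[44; 11, 88]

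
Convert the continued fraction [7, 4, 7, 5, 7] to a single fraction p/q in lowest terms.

Fold from the inside: start with 7/1.
  5 + 1/7 = 36/7
  7 + 7/36 = 259/36
  4 + 36/259 = 1072/259
  7 + 259/1072 = 7763/1072

7763/1072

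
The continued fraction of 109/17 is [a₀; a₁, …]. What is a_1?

2

109 = 6·17 + 7   →  a_0 = 6
17 = 2·7 + 3   →  a_1 = 2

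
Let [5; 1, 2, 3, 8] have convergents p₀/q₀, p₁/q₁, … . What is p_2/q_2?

17/3

Using pₖ = aₖpₖ₋₁ + pₖ₋₂, qₖ = aₖqₖ₋₁ + qₖ₋₂ (with p₋₁=1, p₋₂=0, q₋₁=0, q₋₂=1):
  k=0: a=5, p=5, q=1
  k=1: a=1, p=6, q=1
  k=2: a=2, p=17, q=3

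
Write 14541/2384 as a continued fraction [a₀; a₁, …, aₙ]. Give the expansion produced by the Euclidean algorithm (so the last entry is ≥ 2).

[6; 10, 16, 1, 13]

14541 = 6×2384 + 237
2384 = 10×237 + 14
237 = 16×14 + 13
14 = 1×13 + 1
13 = 13×1 + 0  (stop)
So 14541/2384 = [6; 10, 16, 1, 13].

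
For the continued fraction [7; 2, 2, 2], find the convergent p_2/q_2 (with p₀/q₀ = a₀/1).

37/5

Using pₖ = aₖpₖ₋₁ + pₖ₋₂, qₖ = aₖqₖ₋₁ + qₖ₋₂ (with p₋₁=1, p₋₂=0, q₋₁=0, q₋₂=1):
  k=0: a=7, p=7, q=1
  k=1: a=2, p=15, q=2
  k=2: a=2, p=37, q=5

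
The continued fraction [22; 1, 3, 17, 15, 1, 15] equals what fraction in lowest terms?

Fold from the inside: start with 15/1.
  1 + 1/15 = 16/15
  15 + 15/16 = 255/16
  17 + 16/255 = 4351/255
  3 + 255/4351 = 13308/4351
  1 + 4351/13308 = 17659/13308
  22 + 13308/17659 = 401806/17659

401806/17659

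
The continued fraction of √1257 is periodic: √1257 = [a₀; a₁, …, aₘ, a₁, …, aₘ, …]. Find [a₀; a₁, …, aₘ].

[35; 2, 4, 1, 22, 1, 4, 2, 70]

a₀ = ⌊√1257⌋ = 35.
With m₀=0, d₀=1 and mₖ₊₁ = dₖaₖ − mₖ, dₖ₊₁ = (n − mₖ₊₁²)/dₖ, aₖ₊₁ = ⌊(a₀+mₖ₊₁)/dₖ₊₁⌋:
  k=1: m=35, d=32, a=2
  k=2: m=29, d=13, a=4
  k=3: m=23, d=56, a=1
  k=4: m=33, d=3, a=22
  k=5: m=33, d=56, a=1
  k=6: m=23, d=13, a=4
  k=7: m=29, d=32, a=2
  k=8: m=35, d=1, a=70
d=1 and a=2a₀=70 at k=8, so the next step gives (m, d) = (35, 32) again — its k=1 value — and the period has length 8.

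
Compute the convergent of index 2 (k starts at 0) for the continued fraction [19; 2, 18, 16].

721/37

Using pₖ = aₖpₖ₋₁ + pₖ₋₂, qₖ = aₖqₖ₋₁ + qₖ₋₂ (with p₋₁=1, p₋₂=0, q₋₁=0, q₋₂=1):
  k=0: a=19, p=19, q=1
  k=1: a=2, p=39, q=2
  k=2: a=18, p=721, q=37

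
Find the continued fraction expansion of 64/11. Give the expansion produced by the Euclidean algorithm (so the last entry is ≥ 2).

[5; 1, 4, 2]

64 = 5*11 + 9
11 = 1*9 + 2
9 = 4*2 + 1
2 = 2*1 + 0  (stop)
So 64/11 = [5; 1, 4, 2].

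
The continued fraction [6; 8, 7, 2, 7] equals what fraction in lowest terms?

Using pₖ = aₖpₖ₋₁ + pₖ₋₂ and qₖ = aₖqₖ₋₁ + qₖ₋₂:
  k=0: a=6, p=6, q=1
  k=1: a=8, p=49, q=8
  k=2: a=7, p=349, q=57
  k=3: a=2, p=747, q=122
  k=4: a=7, p=5578, q=911

5578/911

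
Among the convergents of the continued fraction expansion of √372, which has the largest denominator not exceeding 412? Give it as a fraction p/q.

√372 = [19; 3, 2, 12, 2, 3, 38, …] (period length 6).
Convergents:
  p_0/q_0 = 19/1
  p_1/q_1 = 58/3
  p_2/q_2 = 135/7
  p_3/q_3 = 1678/87
  p_4/q_4 = 3491/181
  p_5/q_5 = 12151/630
q_4 = 181 ≤ 412 < 630 = q_5, so the answer is 3491/181.

3491/181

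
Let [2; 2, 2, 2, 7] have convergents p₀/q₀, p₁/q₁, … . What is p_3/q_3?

29/12

Using pₖ = aₖpₖ₋₁ + pₖ₋₂, qₖ = aₖqₖ₋₁ + qₖ₋₂ (with p₋₁=1, p₋₂=0, q₋₁=0, q₋₂=1):
  k=0: a=2, p=2, q=1
  k=1: a=2, p=5, q=2
  k=2: a=2, p=12, q=5
  k=3: a=2, p=29, q=12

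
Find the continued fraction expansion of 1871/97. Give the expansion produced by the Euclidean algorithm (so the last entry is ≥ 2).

[19; 3, 2, 6, 2]

1871 = 19·97 + 28
97 = 3·28 + 13
28 = 2·13 + 2
13 = 6·2 + 1
2 = 2·1 + 0  (stop)
So 1871/97 = [19; 3, 2, 6, 2].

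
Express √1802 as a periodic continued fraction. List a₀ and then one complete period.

[42; 2, 4, 2, 84]

a₀ = ⌊√1802⌋ = 42.
With m₀=0, d₀=1 and mₖ₊₁ = dₖaₖ − mₖ, dₖ₊₁ = (n − mₖ₊₁²)/dₖ, aₖ₊₁ = ⌊(a₀+mₖ₊₁)/dₖ₊₁⌋:
  k=1: m=42, d=38, a=2
  k=2: m=34, d=17, a=4
  k=3: m=34, d=38, a=2
  k=4: m=42, d=1, a=84
d=1 and a=2a₀=84 at k=4, so the next step gives (m, d) = (42, 38) again — its k=1 value — and the period has length 4.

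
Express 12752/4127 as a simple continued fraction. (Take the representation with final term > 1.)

12752 = 3*4127 + 371
4127 = 11*371 + 46
371 = 8*46 + 3
46 = 15*3 + 1
3 = 3*1 + 0  (stop)
So 12752/4127 = [3; 11, 8, 15, 3].

[3; 11, 8, 15, 3]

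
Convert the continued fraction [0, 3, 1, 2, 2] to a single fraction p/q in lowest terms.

Fold from the inside: start with 2/1.
  2 + 1/2 = 5/2
  1 + 2/5 = 7/5
  3 + 5/7 = 26/7
  0 + 7/26 = 7/26

7/26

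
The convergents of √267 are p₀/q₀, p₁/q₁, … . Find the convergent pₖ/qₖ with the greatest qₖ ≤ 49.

√267 = [16; 2, 1, 15, 1, 2, 32, …] (period length 6).
Convergents:
  p_0/q_0 = 16/1
  p_1/q_1 = 33/2
  p_2/q_2 = 49/3
  p_3/q_3 = 768/47
  p_4/q_4 = 817/50
q_3 = 47 ≤ 49 < 50 = q_4, so the answer is 768/47.

768/47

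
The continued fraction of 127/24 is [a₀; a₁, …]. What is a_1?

127 = 5·24 + 7   →  a_0 = 5
24 = 3·7 + 3   →  a_1 = 3

3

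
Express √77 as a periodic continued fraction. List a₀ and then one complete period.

[8; 1, 3, 2, 3, 1, 16]

a₀ = ⌊√77⌋ = 8.
With m₀=0, d₀=1 and mₖ₊₁ = dₖaₖ − mₖ, dₖ₊₁ = (n − mₖ₊₁²)/dₖ, aₖ₊₁ = ⌊(a₀+mₖ₊₁)/dₖ₊₁⌋:
  k=1: m=8, d=13, a=1
  k=2: m=5, d=4, a=3
  k=3: m=7, d=7, a=2
  k=4: m=7, d=4, a=3
  k=5: m=5, d=13, a=1
  k=6: m=8, d=1, a=16
d=1 and a=2a₀=16 at k=6, so the next step gives (m, d) = (8, 13) again — its k=1 value — and the period has length 6.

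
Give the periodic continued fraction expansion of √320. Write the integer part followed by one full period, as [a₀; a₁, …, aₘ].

a₀ = ⌊√320⌋ = 17.
With m₀=0, d₀=1 and mₖ₊₁ = dₖaₖ − mₖ, dₖ₊₁ = (n − mₖ₊₁²)/dₖ, aₖ₊₁ = ⌊(a₀+mₖ₊₁)/dₖ₊₁⌋:
  k=1: m=17, d=31, a=1
  k=2: m=14, d=4, a=7
  k=3: m=14, d=31, a=1
  k=4: m=17, d=1, a=34
d=1 and a=2a₀=34 at k=4, so the next step gives (m, d) = (17, 31) again — its k=1 value — and the period has length 4.

[17; 1, 7, 1, 34]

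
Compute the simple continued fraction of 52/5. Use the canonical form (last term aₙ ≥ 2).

52 = 10·5 + 2
5 = 2·2 + 1
2 = 2·1 + 0  (stop)
So 52/5 = [10; 2, 2].

[10; 2, 2]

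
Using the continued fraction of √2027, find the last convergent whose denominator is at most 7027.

182385/4051

√2027 = [45; 45, 90, …] (period length 2).
Convergents:
  p_0/q_0 = 45/1
  p_1/q_1 = 2026/45
  p_2/q_2 = 182385/4051
  p_3/q_3 = 8209351/182340
q_2 = 4051 ≤ 7027 < 182340 = q_3, so the answer is 182385/4051.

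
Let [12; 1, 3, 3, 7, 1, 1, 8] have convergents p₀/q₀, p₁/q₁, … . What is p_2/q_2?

51/4

Using pₖ = aₖpₖ₋₁ + pₖ₋₂, qₖ = aₖqₖ₋₁ + qₖ₋₂ (with p₋₁=1, p₋₂=0, q₋₁=0, q₋₂=1):
  k=0: a=12, p=12, q=1
  k=1: a=1, p=13, q=1
  k=2: a=3, p=51, q=4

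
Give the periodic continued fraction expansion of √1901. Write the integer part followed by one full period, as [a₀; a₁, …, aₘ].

[43; 1, 1, 1, 1, 86]

a₀ = ⌊√1901⌋ = 43.
With m₀=0, d₀=1 and mₖ₊₁ = dₖaₖ − mₖ, dₖ₊₁ = (n − mₖ₊₁²)/dₖ, aₖ₊₁ = ⌊(a₀+mₖ₊₁)/dₖ₊₁⌋:
  k=1: m=43, d=52, a=1
  k=2: m=9, d=35, a=1
  k=3: m=26, d=35, a=1
  k=4: m=9, d=52, a=1
  k=5: m=43, d=1, a=86
d=1 and a=2a₀=86 at k=5, so the next step gives (m, d) = (43, 52) again — its k=1 value — and the period has length 5.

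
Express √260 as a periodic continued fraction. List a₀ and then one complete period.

a₀ = ⌊√260⌋ = 16.

[16; 8, 32]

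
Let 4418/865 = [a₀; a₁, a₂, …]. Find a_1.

9

4418 = 5·865 + 93   →  a_0 = 5
865 = 9·93 + 28   →  a_1 = 9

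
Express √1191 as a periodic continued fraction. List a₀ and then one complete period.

a₀ = ⌊√1191⌋ = 34.
With m₀=0, d₀=1 and mₖ₊₁ = dₖaₖ − mₖ, dₖ₊₁ = (n − mₖ₊₁²)/dₖ, aₖ₊₁ = ⌊(a₀+mₖ₊₁)/dₖ₊₁⌋:
  k=1: m=34, d=35, a=1
  k=2: m=1, d=34, a=1
  k=3: m=33, d=3, a=22
  k=4: m=33, d=34, a=1
  k=5: m=1, d=35, a=1
  k=6: m=34, d=1, a=68
d=1 and a=2a₀=68 at k=6, so the next step gives (m, d) = (34, 35) again — its k=1 value — and the period has length 6.

[34; 1, 1, 22, 1, 1, 68]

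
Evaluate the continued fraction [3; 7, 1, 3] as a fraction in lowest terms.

Using pₖ = aₖpₖ₋₁ + pₖ₋₂ and qₖ = aₖqₖ₋₁ + qₖ₋₂:
  k=0: a=3, p=3, q=1
  k=1: a=7, p=22, q=7
  k=2: a=1, p=25, q=8
  k=3: a=3, p=97, q=31

97/31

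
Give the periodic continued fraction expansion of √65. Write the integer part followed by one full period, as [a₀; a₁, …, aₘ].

a₀ = ⌊√65⌋ = 8.
With m₀=0, d₀=1 and mₖ₊₁ = dₖaₖ − mₖ, dₖ₊₁ = (n − mₖ₊₁²)/dₖ, aₖ₊₁ = ⌊(a₀+mₖ₊₁)/dₖ₊₁⌋:
  k=1: m=8, d=1, a=16
d=1 and a=2a₀=16 at k=1, so the next step gives (m, d) = (8, 1) again — its k=1 value — and the period has length 1.

[8; 16]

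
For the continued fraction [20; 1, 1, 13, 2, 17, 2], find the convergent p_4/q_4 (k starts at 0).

1149/56

Using pₖ = aₖpₖ₋₁ + pₖ₋₂, qₖ = aₖqₖ₋₁ + qₖ₋₂ (with p₋₁=1, p₋₂=0, q₋₁=0, q₋₂=1):
  k=0: a=20, p=20, q=1
  k=1: a=1, p=21, q=1
  k=2: a=1, p=41, q=2
  k=3: a=13, p=554, q=27
  k=4: a=2, p=1149, q=56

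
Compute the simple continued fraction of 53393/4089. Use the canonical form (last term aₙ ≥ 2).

53393 = 13×4089 + 236
4089 = 17×236 + 77
236 = 3×77 + 5
77 = 15×5 + 2
5 = 2×2 + 1
2 = 2×1 + 0  (stop)
So 53393/4089 = [13; 17, 3, 15, 2, 2].

[13; 17, 3, 15, 2, 2]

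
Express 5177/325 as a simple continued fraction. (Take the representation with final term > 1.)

5177 = 15·325 + 302
325 = 1·302 + 23
302 = 13·23 + 3
23 = 7·3 + 2
3 = 1·2 + 1
2 = 2·1 + 0  (stop)
So 5177/325 = [15; 1, 13, 7, 1, 2].

[15; 1, 13, 7, 1, 2]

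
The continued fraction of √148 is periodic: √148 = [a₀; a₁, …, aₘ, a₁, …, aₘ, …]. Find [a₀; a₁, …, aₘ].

a₀ = ⌊√148⌋ = 12.
With m₀=0, d₀=1 and mₖ₊₁ = dₖaₖ − mₖ, dₖ₊₁ = (n − mₖ₊₁²)/dₖ, aₖ₊₁ = ⌊(a₀+mₖ₊₁)/dₖ₊₁⌋:
  k=1: m=12, d=4, a=6
  k=2: m=12, d=1, a=24
d=1 and a=2a₀=24 at k=2, so the next step gives (m, d) = (12, 4) again — its k=1 value — and the period has length 2.

[12; 6, 24]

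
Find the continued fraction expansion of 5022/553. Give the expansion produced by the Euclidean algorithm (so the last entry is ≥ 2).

5022 = 9*553 + 45
553 = 12*45 + 13
45 = 3*13 + 6
13 = 2*6 + 1
6 = 6*1 + 0  (stop)
So 5022/553 = [9; 12, 3, 2, 6].

[9; 12, 3, 2, 6]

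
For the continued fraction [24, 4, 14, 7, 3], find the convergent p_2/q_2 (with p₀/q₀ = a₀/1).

1382/57

Using pₖ = aₖpₖ₋₁ + pₖ₋₂, qₖ = aₖqₖ₋₁ + qₖ₋₂ (with p₋₁=1, p₋₂=0, q₋₁=0, q₋₂=1):
  k=0: a=24, p=24, q=1
  k=1: a=4, p=97, q=4
  k=2: a=14, p=1382, q=57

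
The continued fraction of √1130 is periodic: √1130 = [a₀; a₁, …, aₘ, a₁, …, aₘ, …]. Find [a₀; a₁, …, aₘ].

a₀ = ⌊√1130⌋ = 33.
With m₀=0, d₀=1 and mₖ₊₁ = dₖaₖ − mₖ, dₖ₊₁ = (n − mₖ₊₁²)/dₖ, aₖ₊₁ = ⌊(a₀+mₖ₊₁)/dₖ₊₁⌋:
  k=1: m=33, d=41, a=1
  k=2: m=8, d=26, a=1
  k=3: m=18, d=31, a=1
  k=4: m=13, d=31, a=1
  k=5: m=18, d=26, a=1
  k=6: m=8, d=41, a=1
  k=7: m=33, d=1, a=66
d=1 and a=2a₀=66 at k=7, so the next step gives (m, d) = (33, 41) again — its k=1 value — and the period has length 7.

[33; 1, 1, 1, 1, 1, 1, 66]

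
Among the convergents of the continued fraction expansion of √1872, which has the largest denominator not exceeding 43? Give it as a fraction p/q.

649/15

√1872 = [43; 3, 1, 3, 86, …] (period length 4).
Convergents:
  p_0/q_0 = 43/1
  p_1/q_1 = 130/3
  p_2/q_2 = 173/4
  p_3/q_3 = 649/15
  p_4/q_4 = 55987/1294
q_3 = 15 ≤ 43 < 1294 = q_4, so the answer is 649/15.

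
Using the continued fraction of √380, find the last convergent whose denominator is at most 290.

√380 = [19; 2, 38, …] (period length 2).
Convergents:
  p_0/q_0 = 19/1
  p_1/q_1 = 39/2
  p_2/q_2 = 1501/77
  p_3/q_3 = 3041/156
  p_4/q_4 = 117059/6005
q_3 = 156 ≤ 290 < 6005 = q_4, so the answer is 3041/156.

3041/156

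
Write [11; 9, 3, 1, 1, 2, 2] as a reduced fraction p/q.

Using pₖ = aₖpₖ₋₁ + pₖ₋₂ and qₖ = aₖqₖ₋₁ + qₖ₋₂:
  k=0: a=11, p=11, q=1
  k=1: a=9, p=100, q=9
  k=2: a=3, p=311, q=28
  k=3: a=1, p=411, q=37
  k=4: a=1, p=722, q=65
  k=5: a=2, p=1855, q=167
  k=6: a=2, p=4432, q=399

4432/399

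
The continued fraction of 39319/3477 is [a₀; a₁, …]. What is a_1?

3

39319 = 11·3477 + 1072   →  a_0 = 11
3477 = 3·1072 + 261   →  a_1 = 3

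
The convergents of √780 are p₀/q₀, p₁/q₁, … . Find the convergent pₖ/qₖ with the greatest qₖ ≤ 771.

21477/769

√780 = [27; 1, 12, 1, 54, …] (period length 4).
Convergents:
  p_0/q_0 = 27/1
  p_1/q_1 = 28/1
  p_2/q_2 = 363/13
  p_3/q_3 = 391/14
  p_4/q_4 = 21477/769
  p_5/q_5 = 21868/783
q_4 = 769 ≤ 771 < 783 = q_5, so the answer is 21477/769.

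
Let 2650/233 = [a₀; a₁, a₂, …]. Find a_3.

2650 = 11·233 + 87   →  a_0 = 11
233 = 2·87 + 59   →  a_1 = 2
87 = 1·59 + 28   →  a_2 = 1
59 = 2·28 + 3   →  a_3 = 2

2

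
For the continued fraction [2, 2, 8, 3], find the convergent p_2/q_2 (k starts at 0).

Using pₖ = aₖpₖ₋₁ + pₖ₋₂, qₖ = aₖqₖ₋₁ + qₖ₋₂ (with p₋₁=1, p₋₂=0, q₋₁=0, q₋₂=1):
  k=0: a=2, p=2, q=1
  k=1: a=2, p=5, q=2
  k=2: a=8, p=42, q=17

42/17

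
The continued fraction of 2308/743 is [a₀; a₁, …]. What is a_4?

2308 = 3·743 + 79   →  a_0 = 3
743 = 9·79 + 32   →  a_1 = 9
79 = 2·32 + 15   →  a_2 = 2
32 = 2·15 + 2   →  a_3 = 2
15 = 7·2 + 1   →  a_4 = 7

7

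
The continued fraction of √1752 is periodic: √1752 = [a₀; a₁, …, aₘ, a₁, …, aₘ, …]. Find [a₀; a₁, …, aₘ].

a₀ = ⌊√1752⌋ = 41.
With m₀=0, d₀=1 and mₖ₊₁ = dₖaₖ − mₖ, dₖ₊₁ = (n − mₖ₊₁²)/dₖ, aₖ₊₁ = ⌊(a₀+mₖ₊₁)/dₖ₊₁⌋:
  k=1: m=41, d=71, a=1
  k=2: m=30, d=12, a=5
  k=3: m=30, d=71, a=1
  k=4: m=41, d=1, a=82
d=1 and a=2a₀=82 at k=4, so the next step gives (m, d) = (41, 71) again — its k=1 value — and the period has length 4.

[41; 1, 5, 1, 82]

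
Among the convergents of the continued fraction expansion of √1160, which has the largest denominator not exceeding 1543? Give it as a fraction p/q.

√1160 = [34; 17, 68, …] (period length 2).
Convergents:
  p_0/q_0 = 34/1
  p_1/q_1 = 579/17
  p_2/q_2 = 39406/1157
  p_3/q_3 = 670481/19686
q_2 = 1157 ≤ 1543 < 19686 = q_3, so the answer is 39406/1157.

39406/1157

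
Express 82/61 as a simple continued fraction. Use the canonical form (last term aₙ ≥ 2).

[1; 2, 1, 9, 2]

82 = 1×61 + 21
61 = 2×21 + 19
21 = 1×19 + 2
19 = 9×2 + 1
2 = 2×1 + 0  (stop)
So 82/61 = [1; 2, 1, 9, 2].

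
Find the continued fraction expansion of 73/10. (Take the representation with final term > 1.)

73 = 7·10 + 3
10 = 3·3 + 1
3 = 3·1 + 0  (stop)
So 73/10 = [7; 3, 3].

[7; 3, 3]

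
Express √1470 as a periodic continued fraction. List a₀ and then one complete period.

[38; 2, 1, 14, 1, 2, 76]

a₀ = ⌊√1470⌋ = 38.
With m₀=0, d₀=1 and mₖ₊₁ = dₖaₖ − mₖ, dₖ₊₁ = (n − mₖ₊₁²)/dₖ, aₖ₊₁ = ⌊(a₀+mₖ₊₁)/dₖ₊₁⌋:
  k=1: m=38, d=26, a=2
  k=2: m=14, d=49, a=1
  k=3: m=35, d=5, a=14
  k=4: m=35, d=49, a=1
  k=5: m=14, d=26, a=2
  k=6: m=38, d=1, a=76
d=1 and a=2a₀=76 at k=6, so the next step gives (m, d) = (38, 26) again — its k=1 value — and the period has length 6.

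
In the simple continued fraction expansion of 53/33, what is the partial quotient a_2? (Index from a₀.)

1

53 = 1·33 + 20   →  a_0 = 1
33 = 1·20 + 13   →  a_1 = 1
20 = 1·13 + 7   →  a_2 = 1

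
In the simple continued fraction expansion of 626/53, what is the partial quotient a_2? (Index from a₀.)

626 = 11·53 + 43   →  a_0 = 11
53 = 1·43 + 10   →  a_1 = 1
43 = 4·10 + 3   →  a_2 = 4

4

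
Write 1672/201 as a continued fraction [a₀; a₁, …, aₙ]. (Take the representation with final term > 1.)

[8; 3, 7, 9]

1672 = 8×201 + 64
201 = 3×64 + 9
64 = 7×9 + 1
9 = 9×1 + 0  (stop)
So 1672/201 = [8; 3, 7, 9].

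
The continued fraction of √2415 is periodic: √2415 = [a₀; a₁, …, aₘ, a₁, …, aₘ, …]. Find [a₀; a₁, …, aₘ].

[49; 7, 98]

a₀ = ⌊√2415⌋ = 49.
With m₀=0, d₀=1 and mₖ₊₁ = dₖaₖ − mₖ, dₖ₊₁ = (n − mₖ₊₁²)/dₖ, aₖ₊₁ = ⌊(a₀+mₖ₊₁)/dₖ₊₁⌋:
  k=1: m=49, d=14, a=7
  k=2: m=49, d=1, a=98
d=1 and a=2a₀=98 at k=2, so the next step gives (m, d) = (49, 14) again — its k=1 value — and the period has length 2.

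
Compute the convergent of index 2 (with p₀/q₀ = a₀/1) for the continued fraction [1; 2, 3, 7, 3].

Using pₖ = aₖpₖ₋₁ + pₖ₋₂, qₖ = aₖqₖ₋₁ + qₖ₋₂ (with p₋₁=1, p₋₂=0, q₋₁=0, q₋₂=1):
  k=0: a=1, p=1, q=1
  k=1: a=2, p=3, q=2
  k=2: a=3, p=10, q=7

10/7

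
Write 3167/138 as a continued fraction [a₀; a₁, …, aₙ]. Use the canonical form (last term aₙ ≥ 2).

3167 = 22·138 + 131
138 = 1·131 + 7
131 = 18·7 + 5
7 = 1·5 + 2
5 = 2·2 + 1
2 = 2·1 + 0  (stop)
So 3167/138 = [22; 1, 18, 1, 2, 2].

[22; 1, 18, 1, 2, 2]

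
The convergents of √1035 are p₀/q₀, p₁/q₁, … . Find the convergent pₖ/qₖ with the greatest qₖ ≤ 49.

√1035 = [32; 5, 1, 5, 64, …] (period length 4).
Convergents:
  p_0/q_0 = 32/1
  p_1/q_1 = 161/5
  p_2/q_2 = 193/6
  p_3/q_3 = 1126/35
  p_4/q_4 = 72257/2246
q_3 = 35 ≤ 49 < 2246 = q_4, so the answer is 1126/35.

1126/35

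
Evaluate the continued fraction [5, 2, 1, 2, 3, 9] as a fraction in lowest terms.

Fold from the inside: start with 9/1.
  3 + 1/9 = 28/9
  2 + 9/28 = 65/28
  1 + 28/65 = 93/65
  2 + 65/93 = 251/93
  5 + 93/251 = 1348/251

1348/251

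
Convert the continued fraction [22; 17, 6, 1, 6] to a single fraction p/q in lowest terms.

18154/823

Fold from the inside: start with 6/1.
  1 + 1/6 = 7/6
  6 + 6/7 = 48/7
  17 + 7/48 = 823/48
  22 + 48/823 = 18154/823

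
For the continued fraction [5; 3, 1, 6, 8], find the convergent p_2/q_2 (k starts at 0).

Using pₖ = aₖpₖ₋₁ + pₖ₋₂, qₖ = aₖqₖ₋₁ + qₖ₋₂ (with p₋₁=1, p₋₂=0, q₋₁=0, q₋₂=1):
  k=0: a=5, p=5, q=1
  k=1: a=3, p=16, q=3
  k=2: a=1, p=21, q=4

21/4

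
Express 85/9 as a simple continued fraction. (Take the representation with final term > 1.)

85 = 9*9 + 4
9 = 2*4 + 1
4 = 4*1 + 0  (stop)
So 85/9 = [9; 2, 4].

[9; 2, 4]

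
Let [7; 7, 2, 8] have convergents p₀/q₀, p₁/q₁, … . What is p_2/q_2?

Using pₖ = aₖpₖ₋₁ + pₖ₋₂, qₖ = aₖqₖ₋₁ + qₖ₋₂ (with p₋₁=1, p₋₂=0, q₋₁=0, q₋₂=1):
  k=0: a=7, p=7, q=1
  k=1: a=7, p=50, q=7
  k=2: a=2, p=107, q=15

107/15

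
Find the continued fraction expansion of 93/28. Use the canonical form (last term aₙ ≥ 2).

93 = 3·28 + 9
28 = 3·9 + 1
9 = 9·1 + 0  (stop)
So 93/28 = [3; 3, 9].

[3; 3, 9]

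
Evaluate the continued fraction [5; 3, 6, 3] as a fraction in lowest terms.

319/60

Using pₖ = aₖpₖ₋₁ + pₖ₋₂ and qₖ = aₖqₖ₋₁ + qₖ₋₂:
  k=0: a=5, p=5, q=1
  k=1: a=3, p=16, q=3
  k=2: a=6, p=101, q=19
  k=3: a=3, p=319, q=60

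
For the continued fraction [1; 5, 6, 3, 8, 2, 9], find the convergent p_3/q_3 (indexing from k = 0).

Using pₖ = aₖpₖ₋₁ + pₖ₋₂, qₖ = aₖqₖ₋₁ + qₖ₋₂ (with p₋₁=1, p₋₂=0, q₋₁=0, q₋₂=1):
  k=0: a=1, p=1, q=1
  k=1: a=5, p=6, q=5
  k=2: a=6, p=37, q=31
  k=3: a=3, p=117, q=98

117/98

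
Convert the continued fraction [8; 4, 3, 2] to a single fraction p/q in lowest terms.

Fold from the inside: start with 2/1.
  3 + 1/2 = 7/2
  4 + 2/7 = 30/7
  8 + 7/30 = 247/30

247/30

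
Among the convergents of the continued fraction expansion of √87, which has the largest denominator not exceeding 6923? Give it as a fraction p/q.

28719/3079

√87 = [9; 3, 18, …] (period length 2).
Convergents:
  p_0/q_0 = 9/1
  p_1/q_1 = 28/3
  p_2/q_2 = 513/55
  p_3/q_3 = 1567/168
  p_4/q_4 = 28719/3079
  p_5/q_5 = 87724/9405
q_4 = 3079 ≤ 6923 < 9405 = q_5, so the answer is 28719/3079.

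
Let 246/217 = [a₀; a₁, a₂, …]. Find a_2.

2

246 = 1·217 + 29   →  a_0 = 1
217 = 7·29 + 14   →  a_1 = 7
29 = 2·14 + 1   →  a_2 = 2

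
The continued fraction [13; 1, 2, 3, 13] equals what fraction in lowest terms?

1822/133

Using pₖ = aₖpₖ₋₁ + pₖ₋₂ and qₖ = aₖqₖ₋₁ + qₖ₋₂:
  k=0: a=13, p=13, q=1
  k=1: a=1, p=14, q=1
  k=2: a=2, p=41, q=3
  k=3: a=3, p=137, q=10
  k=4: a=13, p=1822, q=133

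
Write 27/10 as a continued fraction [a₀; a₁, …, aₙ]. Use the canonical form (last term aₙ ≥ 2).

[2; 1, 2, 3]

27 = 2·10 + 7
10 = 1·7 + 3
7 = 2·3 + 1
3 = 3·1 + 0  (stop)
So 27/10 = [2; 1, 2, 3].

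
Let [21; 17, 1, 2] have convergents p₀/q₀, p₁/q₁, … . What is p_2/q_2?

379/18

Using pₖ = aₖpₖ₋₁ + pₖ₋₂, qₖ = aₖqₖ₋₁ + qₖ₋₂ (with p₋₁=1, p₋₂=0, q₋₁=0, q₋₂=1):
  k=0: a=21, p=21, q=1
  k=1: a=17, p=358, q=17
  k=2: a=1, p=379, q=18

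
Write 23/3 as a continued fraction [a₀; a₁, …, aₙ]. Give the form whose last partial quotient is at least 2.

23 = 7*3 + 2
3 = 1*2 + 1
2 = 2*1 + 0  (stop)
So 23/3 = [7; 1, 2].

[7; 1, 2]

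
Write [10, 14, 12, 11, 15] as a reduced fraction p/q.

284647/28264

Fold from the inside: start with 15/1.
  11 + 1/15 = 166/15
  12 + 15/166 = 2007/166
  14 + 166/2007 = 28264/2007
  10 + 2007/28264 = 284647/28264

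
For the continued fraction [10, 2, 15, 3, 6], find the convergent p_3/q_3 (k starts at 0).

996/95

Using pₖ = aₖpₖ₋₁ + pₖ₋₂, qₖ = aₖqₖ₋₁ + qₖ₋₂ (with p₋₁=1, p₋₂=0, q₋₁=0, q₋₂=1):
  k=0: a=10, p=10, q=1
  k=1: a=2, p=21, q=2
  k=2: a=15, p=325, q=31
  k=3: a=3, p=996, q=95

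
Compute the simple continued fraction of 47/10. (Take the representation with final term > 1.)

[4; 1, 2, 3]

47 = 4×10 + 7
10 = 1×7 + 3
7 = 2×3 + 1
3 = 3×1 + 0  (stop)
So 47/10 = [4; 1, 2, 3].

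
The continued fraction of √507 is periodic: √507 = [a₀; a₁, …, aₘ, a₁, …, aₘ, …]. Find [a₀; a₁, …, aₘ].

[22; 1, 1, 14, 1, 1, 44]

a₀ = ⌊√507⌋ = 22.
With m₀=0, d₀=1 and mₖ₊₁ = dₖaₖ − mₖ, dₖ₊₁ = (n − mₖ₊₁²)/dₖ, aₖ₊₁ = ⌊(a₀+mₖ₊₁)/dₖ₊₁⌋:
  k=1: m=22, d=23, a=1
  k=2: m=1, d=22, a=1
  k=3: m=21, d=3, a=14
  k=4: m=21, d=22, a=1
  k=5: m=1, d=23, a=1
  k=6: m=22, d=1, a=44
d=1 and a=2a₀=44 at k=6, so the next step gives (m, d) = (22, 23) again — its k=1 value — and the period has length 6.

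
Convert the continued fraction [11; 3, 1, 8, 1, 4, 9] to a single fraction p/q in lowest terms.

Using pₖ = aₖpₖ₋₁ + pₖ₋₂ and qₖ = aₖqₖ₋₁ + qₖ₋₂:
  k=0: a=11, p=11, q=1
  k=1: a=3, p=34, q=3
  k=2: a=1, p=45, q=4
  k=3: a=8, p=394, q=35
  k=4: a=1, p=439, q=39
  k=5: a=4, p=2150, q=191
  k=6: a=9, p=19789, q=1758

19789/1758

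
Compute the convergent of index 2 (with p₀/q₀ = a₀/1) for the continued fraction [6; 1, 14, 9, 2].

Using pₖ = aₖpₖ₋₁ + pₖ₋₂, qₖ = aₖqₖ₋₁ + qₖ₋₂ (with p₋₁=1, p₋₂=0, q₋₁=0, q₋₂=1):
  k=0: a=6, p=6, q=1
  k=1: a=1, p=7, q=1
  k=2: a=14, p=104, q=15

104/15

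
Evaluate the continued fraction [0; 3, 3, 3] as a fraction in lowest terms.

Using pₖ = aₖpₖ₋₁ + pₖ₋₂ and qₖ = aₖqₖ₋₁ + qₖ₋₂:
  k=0: a=0, p=0, q=1
  k=1: a=3, p=1, q=3
  k=2: a=3, p=3, q=10
  k=3: a=3, p=10, q=33

10/33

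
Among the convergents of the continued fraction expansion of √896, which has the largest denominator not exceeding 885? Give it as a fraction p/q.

26461/884

√896 = [29; 1, 13, 1, 58, …] (period length 4).
Convergents:
  p_0/q_0 = 29/1
  p_1/q_1 = 30/1
  p_2/q_2 = 419/14
  p_3/q_3 = 449/15
  p_4/q_4 = 26461/884
  p_5/q_5 = 26910/899
q_4 = 884 ≤ 885 < 899 = q_5, so the answer is 26461/884.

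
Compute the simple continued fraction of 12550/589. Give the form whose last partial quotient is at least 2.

12550 = 21×589 + 181
589 = 3×181 + 46
181 = 3×46 + 43
46 = 1×43 + 3
43 = 14×3 + 1
3 = 3×1 + 0  (stop)
So 12550/589 = [21; 3, 3, 1, 14, 3].

[21; 3, 3, 1, 14, 3]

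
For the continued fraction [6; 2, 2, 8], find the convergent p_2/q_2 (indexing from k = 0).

32/5

Using pₖ = aₖpₖ₋₁ + pₖ₋₂, qₖ = aₖqₖ₋₁ + qₖ₋₂ (with p₋₁=1, p₋₂=0, q₋₁=0, q₋₂=1):
  k=0: a=6, p=6, q=1
  k=1: a=2, p=13, q=2
  k=2: a=2, p=32, q=5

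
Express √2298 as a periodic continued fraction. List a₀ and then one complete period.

[47; 1, 14, 1, 94]

a₀ = ⌊√2298⌋ = 47.
With m₀=0, d₀=1 and mₖ₊₁ = dₖaₖ − mₖ, dₖ₊₁ = (n − mₖ₊₁²)/dₖ, aₖ₊₁ = ⌊(a₀+mₖ₊₁)/dₖ₊₁⌋:
  k=1: m=47, d=89, a=1
  k=2: m=42, d=6, a=14
  k=3: m=42, d=89, a=1
  k=4: m=47, d=1, a=94
d=1 and a=2a₀=94 at k=4, so the next step gives (m, d) = (47, 89) again — its k=1 value — and the period has length 4.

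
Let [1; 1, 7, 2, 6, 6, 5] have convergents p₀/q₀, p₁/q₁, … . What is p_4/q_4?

207/110

Using pₖ = aₖpₖ₋₁ + pₖ₋₂, qₖ = aₖqₖ₋₁ + qₖ₋₂ (with p₋₁=1, p₋₂=0, q₋₁=0, q₋₂=1):
  k=0: a=1, p=1, q=1
  k=1: a=1, p=2, q=1
  k=2: a=7, p=15, q=8
  k=3: a=2, p=32, q=17
  k=4: a=6, p=207, q=110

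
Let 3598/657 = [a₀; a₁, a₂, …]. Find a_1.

2

3598 = 5·657 + 313   →  a_0 = 5
657 = 2·313 + 31   →  a_1 = 2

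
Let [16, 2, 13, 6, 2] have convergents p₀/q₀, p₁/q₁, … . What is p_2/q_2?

445/27

Using pₖ = aₖpₖ₋₁ + pₖ₋₂, qₖ = aₖqₖ₋₁ + qₖ₋₂ (with p₋₁=1, p₋₂=0, q₋₁=0, q₋₂=1):
  k=0: a=16, p=16, q=1
  k=1: a=2, p=33, q=2
  k=2: a=13, p=445, q=27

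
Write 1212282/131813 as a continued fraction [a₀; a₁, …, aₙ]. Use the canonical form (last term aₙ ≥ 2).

[9; 5, 13, 16, 2, 3, 17]

1212282 = 9×131813 + 25965
131813 = 5×25965 + 1988
25965 = 13×1988 + 121
1988 = 16×121 + 52
121 = 2×52 + 17
52 = 3×17 + 1
17 = 17×1 + 0  (stop)
So 1212282/131813 = [9; 5, 13, 16, 2, 3, 17].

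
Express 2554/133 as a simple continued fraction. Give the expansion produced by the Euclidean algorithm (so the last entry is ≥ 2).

2554 = 19×133 + 27
133 = 4×27 + 25
27 = 1×25 + 2
25 = 12×2 + 1
2 = 2×1 + 0  (stop)
So 2554/133 = [19; 4, 1, 12, 2].

[19; 4, 1, 12, 2]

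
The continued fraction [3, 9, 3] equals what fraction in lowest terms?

87/28

Using pₖ = aₖpₖ₋₁ + pₖ₋₂ and qₖ = aₖqₖ₋₁ + qₖ₋₂:
  k=0: a=3, p=3, q=1
  k=1: a=9, p=28, q=9
  k=2: a=3, p=87, q=28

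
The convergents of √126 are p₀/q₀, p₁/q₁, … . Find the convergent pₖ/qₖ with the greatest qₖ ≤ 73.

√126 = [11; 4, 2, 4, 22, …] (period length 4).
Convergents:
  p_0/q_0 = 11/1
  p_1/q_1 = 45/4
  p_2/q_2 = 101/9
  p_3/q_3 = 449/40
  p_4/q_4 = 9979/889
q_3 = 40 ≤ 73 < 889 = q_4, so the answer is 449/40.

449/40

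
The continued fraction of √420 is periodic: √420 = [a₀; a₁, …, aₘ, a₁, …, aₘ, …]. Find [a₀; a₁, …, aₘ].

[20; 2, 40]

a₀ = ⌊√420⌋ = 20.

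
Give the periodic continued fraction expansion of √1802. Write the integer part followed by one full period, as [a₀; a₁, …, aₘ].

[42; 2, 4, 2, 84]

a₀ = ⌊√1802⌋ = 42.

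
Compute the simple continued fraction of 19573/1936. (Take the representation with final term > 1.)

19573 = 10·1936 + 213
1936 = 9·213 + 19
213 = 11·19 + 4
19 = 4·4 + 3
4 = 1·3 + 1
3 = 3·1 + 0  (stop)
So 19573/1936 = [10; 9, 11, 4, 1, 3].

[10; 9, 11, 4, 1, 3]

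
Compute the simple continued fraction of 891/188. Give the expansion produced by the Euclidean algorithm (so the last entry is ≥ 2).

[4; 1, 2, 1, 5, 8]

891 = 4*188 + 139
188 = 1*139 + 49
139 = 2*49 + 41
49 = 1*41 + 8
41 = 5*8 + 1
8 = 8*1 + 0  (stop)
So 891/188 = [4; 1, 2, 1, 5, 8].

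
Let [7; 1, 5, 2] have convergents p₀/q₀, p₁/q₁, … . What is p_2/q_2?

47/6

Using pₖ = aₖpₖ₋₁ + pₖ₋₂, qₖ = aₖqₖ₋₁ + qₖ₋₂ (with p₋₁=1, p₋₂=0, q₋₁=0, q₋₂=1):
  k=0: a=7, p=7, q=1
  k=1: a=1, p=8, q=1
  k=2: a=5, p=47, q=6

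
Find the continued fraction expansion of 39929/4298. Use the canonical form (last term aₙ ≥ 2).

39929 = 9×4298 + 1247
4298 = 3×1247 + 557
1247 = 2×557 + 133
557 = 4×133 + 25
133 = 5×25 + 8
25 = 3×8 + 1
8 = 8×1 + 0  (stop)
So 39929/4298 = [9; 3, 2, 4, 5, 3, 8].

[9; 3, 2, 4, 5, 3, 8]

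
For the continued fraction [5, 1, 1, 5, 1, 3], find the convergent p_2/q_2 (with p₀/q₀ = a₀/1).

11/2

Using pₖ = aₖpₖ₋₁ + pₖ₋₂, qₖ = aₖqₖ₋₁ + qₖ₋₂ (with p₋₁=1, p₋₂=0, q₋₁=0, q₋₂=1):
  k=0: a=5, p=5, q=1
  k=1: a=1, p=6, q=1
  k=2: a=1, p=11, q=2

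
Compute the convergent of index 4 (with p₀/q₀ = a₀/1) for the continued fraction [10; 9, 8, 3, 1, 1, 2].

Using pₖ = aₖpₖ₋₁ + pₖ₋₂, qₖ = aₖqₖ₋₁ + qₖ₋₂ (with p₋₁=1, p₋₂=0, q₋₁=0, q₋₂=1):
  k=0: a=10, p=10, q=1
  k=1: a=9, p=91, q=9
  k=2: a=8, p=738, q=73
  k=3: a=3, p=2305, q=228
  k=4: a=1, p=3043, q=301

3043/301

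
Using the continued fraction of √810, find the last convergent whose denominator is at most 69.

1793/63

√810 = [28; 2, 5, 1, 4, 1, 5, 2, 56, …] (period length 8).
Convergents:
  p_0/q_0 = 28/1
  p_1/q_1 = 57/2
  p_2/q_2 = 313/11
  p_3/q_3 = 370/13
  p_4/q_4 = 1793/63
  p_5/q_5 = 2163/76
q_4 = 63 ≤ 69 < 76 = q_5, so the answer is 1793/63.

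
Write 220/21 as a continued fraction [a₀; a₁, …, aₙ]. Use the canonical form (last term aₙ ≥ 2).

220 = 10*21 + 10
21 = 2*10 + 1
10 = 10*1 + 0  (stop)
So 220/21 = [10; 2, 10].

[10; 2, 10]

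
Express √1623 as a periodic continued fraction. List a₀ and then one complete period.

[40; 3, 2, 26, 2, 3, 80]

a₀ = ⌊√1623⌋ = 40.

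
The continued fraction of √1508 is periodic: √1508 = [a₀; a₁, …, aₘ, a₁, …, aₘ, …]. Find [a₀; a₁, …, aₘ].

[38; 1, 4, 1, 76]

a₀ = ⌊√1508⌋ = 38.
With m₀=0, d₀=1 and mₖ₊₁ = dₖaₖ − mₖ, dₖ₊₁ = (n − mₖ₊₁²)/dₖ, aₖ₊₁ = ⌊(a₀+mₖ₊₁)/dₖ₊₁⌋:
  k=1: m=38, d=64, a=1
  k=2: m=26, d=13, a=4
  k=3: m=26, d=64, a=1
  k=4: m=38, d=1, a=76
d=1 and a=2a₀=76 at k=4, so the next step gives (m, d) = (38, 64) again — its k=1 value — and the period has length 4.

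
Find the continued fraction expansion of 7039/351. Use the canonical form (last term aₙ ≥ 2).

7039 = 20×351 + 19
351 = 18×19 + 9
19 = 2×9 + 1
9 = 9×1 + 0  (stop)
So 7039/351 = [20; 18, 2, 9].

[20; 18, 2, 9]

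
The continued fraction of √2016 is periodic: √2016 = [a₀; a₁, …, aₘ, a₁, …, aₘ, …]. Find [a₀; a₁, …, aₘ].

a₀ = ⌊√2016⌋ = 44.
With m₀=0, d₀=1 and mₖ₊₁ = dₖaₖ − mₖ, dₖ₊₁ = (n − mₖ₊₁²)/dₖ, aₖ₊₁ = ⌊(a₀+mₖ₊₁)/dₖ₊₁⌋:
  k=1: m=44, d=80, a=1
  k=2: m=36, d=9, a=8
  k=3: m=36, d=80, a=1
  k=4: m=44, d=1, a=88
d=1 and a=2a₀=88 at k=4, so the next step gives (m, d) = (44, 80) again — its k=1 value — and the period has length 4.

[44; 1, 8, 1, 88]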